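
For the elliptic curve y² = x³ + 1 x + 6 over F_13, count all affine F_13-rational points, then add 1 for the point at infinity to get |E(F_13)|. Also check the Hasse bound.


Affine points = {(2, 4), (2, 9), (3, 6), (3, 7), (4, 3), (4, 10), (9, 4), (9, 9), (11, 3), (11, 10), (12, 2), (12, 11)}; affine count = 12; |E(F_13)| = 13.

Discriminant check: Δ ∝ 4a³ + 27b² = 4·1³ + 27·6² = 4·1 + 27·36 ≡ 1 (mod 13). Nonzero ⇒ E is nonsingular.
For each x ∈ F_13, compute rhs = x³ + 1·x + 6 mod 13, then count y ∈ F_13 with y² ≡ rhs.
  x = 0: rhs = 6, matching y values: none (0 points).
  x = 1: rhs = 8, matching y values: none (0 points).
  x = 2: rhs = 3, matching y values: 4, 9 (2 points).
  x = 3: rhs = 10, matching y values: 6, 7 (2 points).
  x = 4: rhs = 9, matching y values: 3, 10 (2 points).
  x = 5: rhs = 6, matching y values: none (0 points).
  x = 6: rhs = 7, matching y values: none (0 points).
  x = 7: rhs = 5, matching y values: none (0 points).
  x = 8: rhs = 6, matching y values: none (0 points).
  x = 9: rhs = 3, matching y values: 4, 9 (2 points).
  x = 10: rhs = 2, matching y values: none (0 points).
  x = 11: rhs = 9, matching y values: 3, 10 (2 points).
  x = 12: rhs = 4, matching y values: 2, 11 (2 points).
Total affine count: 12.
Full point count |E(F_13)| = 12 + 1 = 13.
Hasse bound: |13 − (13+1)| = |-1| = 1 ≤ 2√13 ≈ 7.2111 ✓.


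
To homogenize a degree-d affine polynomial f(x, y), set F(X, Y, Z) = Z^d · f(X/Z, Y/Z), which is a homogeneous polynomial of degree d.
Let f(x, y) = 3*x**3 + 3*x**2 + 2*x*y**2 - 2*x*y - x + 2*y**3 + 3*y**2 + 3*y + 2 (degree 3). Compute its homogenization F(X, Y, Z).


F(X, Y, Z) = 3*X**3 + 3*X**2*Z + 2*X*Y**2 - 2*X*Y*Z - X*Z**2 + 2*Y**3 + 3*Y**2*Z + 3*Y*Z**2 + 2*Z**3

deg(f) = 3.
Substitute x = X/Z, y = Y/Z into f, then multiply by Z^3.
  monomial 3·x^3·y^0 ↦ 3·X^3·Y^0·Z^0.
  monomial 3·x^2·y^0 ↦ 3·X^2·Y^0·Z^1.
  monomial 2·x^1·y^2 ↦ 2·X^1·Y^2·Z^0.
  monomial -2·x^1·y^1 ↦ -2·X^1·Y^1·Z^1.
  monomial -1·x^1·y^0 ↦ -1·X^1·Y^0·Z^2.
  monomial 2·x^0·y^3 ↦ 2·X^0·Y^3·Z^0.
  monomial 3·x^0·y^2 ↦ 3·X^0·Y^2·Z^1.
  monomial 3·x^0·y^1 ↦ 3·X^0·Y^1·Z^2.
  monomial 2·x^0·y^0 ↦ 2·X^0·Y^0·Z^3.
Collecting: F(X, Y, Z) = 3*X**3 + 3*X**2*Z + 2*X*Y**2 - 2*X*Y*Z - X*Z**2 + 2*Y**3 + 3*Y**2*Z + 3*Y*Z**2 + 2*Z**3.


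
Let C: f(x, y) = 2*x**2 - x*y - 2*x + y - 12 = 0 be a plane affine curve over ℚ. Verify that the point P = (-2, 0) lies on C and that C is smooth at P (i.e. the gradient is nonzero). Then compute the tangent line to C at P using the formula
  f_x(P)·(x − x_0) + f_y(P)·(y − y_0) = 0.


Tangent line at P: -10*x + 3*y - 20 = 0.

Step 1: f(-2, 0) = 0, so P lies on C.
Step 2: partial derivatives
  f_x(x, y) = 4*x - y - 2, f_y(x, y) = 1 - x.
  f_x(P) = -10, f_y(P) = 3 (gradient nonzero, so P is smooth).
Step 3: tangent line at P: -10·(x − -2) + 3·(y − 0) = 0.
Expanding: -10*x + 3*y - 20 = 0.


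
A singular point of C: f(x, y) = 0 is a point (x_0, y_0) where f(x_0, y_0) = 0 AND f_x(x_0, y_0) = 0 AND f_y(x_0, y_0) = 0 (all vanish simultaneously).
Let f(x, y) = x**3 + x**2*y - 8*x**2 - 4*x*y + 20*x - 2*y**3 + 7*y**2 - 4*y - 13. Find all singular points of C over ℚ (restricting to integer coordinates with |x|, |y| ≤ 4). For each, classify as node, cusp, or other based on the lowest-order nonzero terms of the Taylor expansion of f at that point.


Singular points: {(2, 1)}; classification: node.

Compute partial derivatives:
  f_x = 3*x**2 + 2*x*y - 16*x - 4*y + 20.
  f_y = x**2 - 4*x - 6*y**2 + 14*y - 4.
Scan x_0 ∈ {−4, ..., 4}. For each x_0, f_y(x_0, y) is a polynomial in y; find its integer roots y ∈ {−4, ..., 4}, then test f_x and f at those candidates.
  x = -4: f_y(-4, y) = -6*y**2 + 14*y + 28; no integer root y with |y| ≤ 4.
  x = -3: f_y(-3, y) = -6*y**2 + 14*y + 17; no integer root y with |y| ≤ 4.
  x = -2: f_y(-2, y) = -6*y**2 + 14*y + 8; no integer root y with |y| ≤ 4.
  x = -1: f_y(-1, y) = -6*y**2 + 14*y + 1; no integer root y with |y| ≤ 4.
  x = 0: f_y(0, y) = -6*y**2 + 14*y - 4; vanishes at y ∈ {2}. (0, 2): f_x = 12 ≠ 0.
  x = 1: f_y(1, y) = -6*y**2 + 14*y - 7; no integer root y with |y| ≤ 4.
  x = 2: f_y(2, y) = -6*y**2 + 14*y - 8; vanishes at y ∈ {1}. (2, 1): f_x = 0, f = 0 — SINGULAR.
  x = 3: f_y(3, y) = -6*y**2 + 14*y - 7; no integer root y with |y| ≤ 4.
  x = 4: f_y(4, y) = -6*y**2 + 14*y - 4; vanishes at y ∈ {2}. (4, 2): f_x = 12 ≠ 0.
Only singular point on the grid: (2, 1).
Classify: substitute x = 2 + u, y = 1 + v and expand: f = u**3 + u**2*v - u**2 - 2*v**3 + v**2.
No constant or linear terms (consistent with a singular point). Quadratic part: -u**2 + v**2. Cubic part: u**3 + u**2*v - 2*v**3.
The quadratic part v**2 - u**2 = (v − u)(v + u) splits into two distinct linear factors, so there are two distinct tangent lines y − 1 = ±(x − 2) — this is a node (ordinary double point).
Classification: node.


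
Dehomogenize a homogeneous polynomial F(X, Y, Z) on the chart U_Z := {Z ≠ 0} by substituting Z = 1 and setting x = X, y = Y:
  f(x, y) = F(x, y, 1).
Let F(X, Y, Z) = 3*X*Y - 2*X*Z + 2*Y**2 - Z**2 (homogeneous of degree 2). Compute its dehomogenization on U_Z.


f(x, y) = 3*x*y - 2*x + 2*y**2 - 1

On U_Z we set Z = 1. Each monomial c·X^i·Y^j·Z^k in F becomes c·x^i·y^j·1^k = c·x^i·y^j.
Substituting Z = 1: F(X, Y, 1) = 3*x*y - 2*x + 2*y**2 - 1.
Note: deg(f) ≤ deg(F) = 2; strict inequality happens when F is divisible by Z (lost terms).


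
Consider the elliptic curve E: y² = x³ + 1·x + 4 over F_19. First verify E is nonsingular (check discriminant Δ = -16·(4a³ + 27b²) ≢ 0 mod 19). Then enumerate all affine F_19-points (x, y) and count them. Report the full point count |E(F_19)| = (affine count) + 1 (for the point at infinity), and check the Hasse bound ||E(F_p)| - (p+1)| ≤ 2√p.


Affine points = {(0, 2), (0, 17), (1, 5), (1, 14), (5, 1), (5, 18), (6, 6), (6, 13), (8, 7), (8, 12), (9, 1), (9, 18), (10, 8), (10, 11), (11, 4), (11, 15), (14, 8), (14, 11)}; affine count = 18; |E(F_19)| = 19.

Discriminant check: Δ ∝ 4a³ + 27b² = 4·1³ + 27·4² = 4·1 + 27·16 ≡ 18 (mod 19). Nonzero ⇒ E is nonsingular.
For each x ∈ F_19, compute rhs = x³ + 1·x + 4 mod 19, then count y ∈ F_19 with y² ≡ rhs.
  x = 0: rhs = 4, matching y values: 2, 17 (2 points).
  x = 1: rhs = 6, matching y values: 5, 14 (2 points).
  x = 2: rhs = 14, matching y values: none (0 points).
  x = 3: rhs = 15, matching y values: none (0 points).
  x = 4: rhs = 15, matching y values: none (0 points).
  x = 5: rhs = 1, matching y values: 1, 18 (2 points).
  x = 6: rhs = 17, matching y values: 6, 13 (2 points).
  x = 7: rhs = 12, matching y values: none (0 points).
  x = 8: rhs = 11, matching y values: 7, 12 (2 points).
  x = 9: rhs = 1, matching y values: 1, 18 (2 points).
  x = 10: rhs = 7, matching y values: 8, 11 (2 points).
  x = 11: rhs = 16, matching y values: 4, 15 (2 points).
  x = 12: rhs = 15, matching y values: none (0 points).
  x = 13: rhs = 10, matching y values: none (0 points).
  x = 14: rhs = 7, matching y values: 8, 11 (2 points).
  x = 15: rhs = 12, matching y values: none (0 points).
  x = 16: rhs = 12, matching y values: none (0 points).
  x = 17: rhs = 13, matching y values: none (0 points).
  x = 18: rhs = 2, matching y values: none (0 points).
Total affine count: 18.
Full point count |E(F_19)| = 18 + 1 = 19.
Hasse bound: |19 − (19+1)| = |-1| = 1 ≤ 2√19 ≈ 8.7178 ✓.


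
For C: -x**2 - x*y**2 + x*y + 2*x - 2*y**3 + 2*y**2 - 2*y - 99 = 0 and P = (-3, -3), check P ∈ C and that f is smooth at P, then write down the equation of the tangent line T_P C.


Tangent line at P: -4*x - 89*y - 279 = 0.

Step 1: f(-3, -3) = 0, so P lies on C.
Step 2: partial derivatives
  f_x(x, y) = -2*x - y**2 + y + 2, f_y(x, y) = -2*x*y + x - 6*y**2 + 4*y - 2.
  f_x(P) = -4, f_y(P) = -89 (gradient nonzero, so P is smooth).
Step 3: tangent line at P: -4·(x − -3) + -89·(y − -3) = 0.
Expanding: -4*x - 89*y - 279 = 0.


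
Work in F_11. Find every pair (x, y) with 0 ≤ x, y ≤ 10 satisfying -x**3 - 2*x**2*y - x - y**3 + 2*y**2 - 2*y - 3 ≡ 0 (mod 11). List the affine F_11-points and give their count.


Affine F_11-points: {(0, 5), (2, 1), (2, 2), (2, 10), (3, 0), (3, 6), (3, 7), (7, 7), (8, 8), (9, 7), (10, 3)}; count = 11.

For each of the 121 pairs (x, y) ∈ F_11², evaluate f(x, y) mod 11. Record the zeros.
  x = 0: [0↦8, 1↦7, 2↦4, 3↦4, 4↦1, 5↦0, 6↦6, 7↦2, 8↦4, 9↦6, 10↦2]  zeros at y ∈ {5}
  x = 1: [0↦6, 1↦3, 2↦9, 3↦7, 4↦2, 5↦10, 6↦3, 7↦8, 8↦8, 9↦8, 10↦2]  zeros at y ∈ ∅
  x = 2: [0↦9, 1↦0, 2↦0, 3↦3, 4↦3, 5↦5, 6↦3, 7↦2, 8↦7, 9↦1, 10↦0]  zeros at y ∈ {1, 2, 10}
  x = 3: [0↦0, 1↦3, 2↦4, 3↦8, 4↦9, 5↦1, 6↦0, 7↦0, 8↦6, 9↦1, 10↦1]  zeros at y ∈ {0, 6, 7}
  x = 4: [0↦6, 1↦6, 2↦4, 3↦5, 4↦3, 5↦3, 6↦10, 7↦7, 8↦10, 9↦2, 10↦10]  zeros at y ∈ ∅
  x = 5: [0↦10, 1↦3, 2↦5, 3↦10, 4↦1, 5↦5, 6↦5, 7↦6, 8↦2, 9↦9, 10↦10]  zeros at y ∈ ∅
  x = 6: [0↦6, 1↦10, 2↦1, 3↦6, 4↦8, 5↦1, 6↦1, 7↦2, 8↦9, 9↦5, 10↦6]  zeros at y ∈ ∅
  x = 7: [0↦10, 1↦10, 2↦8, 3↦9, 4↦7, 5↦7, 6↦3, 7↦0, 8↦3, 9↦6, 10↦3]  zeros at y ∈ {7}
  x = 8: [0↦5, 1↦8, 2↦9, 3↦2, 4↦3, 5↦6, 6↦5, 7↦5, 8↦0, 9↦6, 10↦6]  zeros at y ∈ {8}
  x = 9: [0↦7, 1↦9, 2↦9, 3↦1, 4↦1, 5↦3, 6↦1, 7↦0, 8↦5, 9↦10, 10↦9]  zeros at y ∈ {7}
  x = 10: [0↦10, 1↦7, 2↦2, 3↦0, 4↦6, 5↦3, 6↦7, 7↦1, 8↦1, 9↦1, 10↦6]  zeros at y ∈ {3}
Collecting zeros: affine points = {(0, 5), (2, 1), (2, 2), (2, 10), (3, 0), (3, 6), (3, 7), (7, 7), (8, 8), (9, 7), (10, 3)}.
Total count |C(F_11)_aff| = 11.


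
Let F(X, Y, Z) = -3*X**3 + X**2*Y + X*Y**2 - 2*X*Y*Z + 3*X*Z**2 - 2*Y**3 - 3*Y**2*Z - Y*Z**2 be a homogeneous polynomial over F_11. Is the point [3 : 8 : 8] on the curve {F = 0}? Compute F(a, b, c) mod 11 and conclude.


F(3,8,8) ≡ 9 (mod 11); P is NOT on the curve.

Evaluate F(3, 8, 8) term-by-term (mod 11).
  -3*X**3 ↦ -3·27·1·1 = -81
  X**2*Y ↦ 1·9·8·1 = 72
  X*Y**2 ↦ 1·3·64·1 = 192
  -2*X*Y*Z ↦ -2·3·8·8 = -384
  3*X*Z**2 ↦ 3·3·1·64 = 576
  -2*Y**3 ↦ -2·1·512·1 = -1024
  -3*Y**2*Z ↦ -3·1·64·8 = -1536
  -Y*Z**2 ↦ -1·1·8·64 = -512
Sum: F(3, 8, 8) = (-81) + (72) + (192) + (-384) + (576) + (-1024) + (-1536) + (-512) = -2697.
Reducing mod 11: -2697 ≡ 9 (mod 11).
Since F(a, b, c) ≡ 9 ≠ 0 (mod 11), P does NOT lie on the curve.


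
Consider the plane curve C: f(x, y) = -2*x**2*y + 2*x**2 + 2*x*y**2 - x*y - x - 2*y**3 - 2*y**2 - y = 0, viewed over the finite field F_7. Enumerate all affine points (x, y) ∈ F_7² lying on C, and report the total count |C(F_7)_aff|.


Affine F_7-points: {(0, 0), (1, 6), (2, 3), (2, 6), (3, 5), (4, 0), (5, 3), (6, 5)}; count = 8.

For each of the 49 pairs (x, y) ∈ F_7², evaluate f(x, y) mod 7. Record the zeros.
  x = 0: [0↦0, 1↦2, 2↦2, 3↦2, 4↦4, 5↦3, 6↦1]  zeros at y ∈ {0}
  x = 1: [0↦1, 1↦2, 2↦5, 3↦5, 4↦4, 5↦4, 6↦0]  zeros at y ∈ {6}
  x = 2: [0↦6, 1↦2, 2↦4, 3↦0, 4↦6, 5↦3, 6↦0]  zeros at y ∈ {3, 6}
  x = 3: [0↦1, 1↦2, 2↦6, 3↦1, 4↦3, 5↦0, 6↦1]  zeros at y ∈ {5}
  x = 4: [0↦0, 1↦2, 2↦4, 3↦1, 4↦2, 5↦2, 6↦3]  zeros at y ∈ {0}
  x = 5: [0↦3, 1↦2, 2↦5, 3↦0, 4↦3, 5↦2, 6↦6]  zeros at y ∈ {3}
  x = 6: [0↦3, 1↦2, 2↦2, 3↦5, 4↦6, 5↦0, 6↦3]  zeros at y ∈ {5}
Collecting zeros: affine points = {(0, 0), (1, 6), (2, 3), (2, 6), (3, 5), (4, 0), (5, 3), (6, 5)}.
Total count |C(F_7)_aff| = 8.


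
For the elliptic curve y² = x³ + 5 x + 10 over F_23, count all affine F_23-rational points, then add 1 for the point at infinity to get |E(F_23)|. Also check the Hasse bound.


Affine points = {(1, 4), (1, 19), (3, 11), (3, 12), (4, 5), (4, 18), (6, 7), (6, 16), (9, 5), (9, 18), (10, 5), (10, 18), (11, 4), (11, 19), (12, 2), (12, 21), (13, 8), (13, 15), (14, 8), (14, 15), (16, 0), (19, 8), (19, 15), (22, 2), (22, 21)}; affine count = 25; |E(F_23)| = 26.

Discriminant check: Δ ∝ 4a³ + 27b² = 4·5³ + 27·10² = 4·125 + 27·100 ≡ 3 (mod 23). Nonzero ⇒ E is nonsingular.
For each x ∈ F_23, compute rhs = x³ + 5·x + 10 mod 23, then count y ∈ F_23 with y² ≡ rhs.
  x = 0: rhs = 10, matching y values: none (0 points).
  x = 1: rhs = 16, matching y values: 4, 19 (2 points).
  x = 2: rhs = 5, matching y values: none (0 points).
  x = 3: rhs = 6, matching y values: 11, 12 (2 points).
  x = 4: rhs = 2, matching y values: 5, 18 (2 points).
  x = 5: rhs = 22, matching y values: none (0 points).
  x = 6: rhs = 3, matching y values: 7, 16 (2 points).
  x = 7: rhs = 20, matching y values: none (0 points).
  x = 8: rhs = 10, matching y values: none (0 points).
  x = 9: rhs = 2, matching y values: 5, 18 (2 points).
  x = 10: rhs = 2, matching y values: 5, 18 (2 points).
  x = 11: rhs = 16, matching y values: 4, 19 (2 points).
  x = 12: rhs = 4, matching y values: 2, 21 (2 points).
  x = 13: rhs = 18, matching y values: 8, 15 (2 points).
  x = 14: rhs = 18, matching y values: 8, 15 (2 points).
  x = 15: rhs = 10, matching y values: none (0 points).
  x = 16: rhs = 0, matching y values: 0 (1 points).
  x = 17: rhs = 17, matching y values: none (0 points).
  x = 18: rhs = 21, matching y values: none (0 points).
  x = 19: rhs = 18, matching y values: 8, 15 (2 points).
  x = 20: rhs = 14, matching y values: none (0 points).
  x = 21: rhs = 15, matching y values: none (0 points).
  x = 22: rhs = 4, matching y values: 2, 21 (2 points).
Total affine count: 25.
Full point count |E(F_23)| = 25 + 1 = 26.
Hasse bound: |26 − (23+1)| = |2| = 2 ≤ 2√23 ≈ 9.5917 ✓.


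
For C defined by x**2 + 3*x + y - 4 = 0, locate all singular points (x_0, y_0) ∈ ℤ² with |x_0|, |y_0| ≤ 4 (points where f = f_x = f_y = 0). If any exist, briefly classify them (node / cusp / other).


No singular points in the scanned grid; C is smooth there.

Compute partial derivatives:
  f_x = 2*x + 3.
  f_y = 1.
f_y = 1 is a nonzero constant, so f_y never vanishes: no point (x, y) can satisfy f = f_x = f_y = 0. In particular no (x, y) ∈ {−4, ..., 4}² is singular; the curve is smooth.


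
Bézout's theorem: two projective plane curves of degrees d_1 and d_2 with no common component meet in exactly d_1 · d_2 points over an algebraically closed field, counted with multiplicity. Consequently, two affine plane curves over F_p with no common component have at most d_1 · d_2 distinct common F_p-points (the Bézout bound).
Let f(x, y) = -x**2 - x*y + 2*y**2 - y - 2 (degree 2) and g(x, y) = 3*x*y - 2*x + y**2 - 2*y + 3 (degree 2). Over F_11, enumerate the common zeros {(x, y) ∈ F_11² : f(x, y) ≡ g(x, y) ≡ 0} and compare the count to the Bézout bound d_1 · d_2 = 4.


Common zeros: {(9, 7)}; count = 1; Bézout bound = 4.

deg(f) = 2, deg(g) = 2, so Bézout bound = 4.
Scan x ∈ F_11. For each x, list the y ∈ F_11 with f(x, y) ≡ 0 and those with g(x, y) ≡ 0 (mod 11); the common zeros in that column are the intersection.
  x = 0: f ≡ 0 at y ∈ ∅; g ≡ 0 at y ∈ {4, 9}; common: ∅.
  x = 1: f ≡ 0 at y ∈ ∅; g ≡ 0 at y ∈ ∅; common: ∅.
  x = 2: f ≡ 0 at y ∈ ∅; g ≡ 0 at y ∈ {2, 5}; common: ∅.
  x = 3: f ≡ 0 at y ∈ {0, 2}; g ≡ 0 at y ∈ ∅; common: ∅.
  x = 4: f ≡ 0 at y ∈ {9, 10}; g ≡ 0 at y ∈ ∅; common: ∅.
  x = 5: f ≡ 0 at y ∈ ∅; g ≡ 0 at y ∈ ∅; common: ∅.
  x = 6: f ≡ 0 at y ∈ {2, 7}; g ≡ 0 at y ∈ ∅; common: ∅.
  x = 7: f ≡ 0 at y ∈ ∅; g ≡ 0 at y ∈ {0, 3}; common: ∅.
  x = 8: f ≡ 0 at y ∈ {0, 10}; g ≡ 0 at y ∈ ∅; common: ∅.
  x = 9: f ≡ 0 at y ∈ {7, 9}; g ≡ 0 at y ∈ {1, 7}; common: {7}.
  x = 10: f ≡ 0 at y ∈ ∅; g ≡ 0 at y ∈ {6, 10}; common: ∅.
Collecting: common zeros = {(9, 7)}, so the count is 1.
Comparison with the Bézout bound: 1 ≤ 4 = deg(f)·deg(g), as expected for curves with no common component (the affine F_11-count falls short of the bound because intersections may lie at infinity, over extension fields, or carry multiplicity).


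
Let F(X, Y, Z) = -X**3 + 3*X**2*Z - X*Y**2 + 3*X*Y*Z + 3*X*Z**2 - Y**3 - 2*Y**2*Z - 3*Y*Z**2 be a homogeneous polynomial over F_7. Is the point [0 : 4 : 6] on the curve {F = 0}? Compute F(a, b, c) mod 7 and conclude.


F(0,4,6) ≡ 5 (mod 7); P is NOT on the curve.

Evaluate F(0, 4, 6) term-by-term (mod 7).
  -X**3 ↦ -1·0·1·1 = 0
  3*X**2*Z ↦ 3·0·1·6 = 0
  -X*Y**2 ↦ -1·0·16·1 = 0
  3*X*Y*Z ↦ 3·0·4·6 = 0
  3*X*Z**2 ↦ 3·0·1·36 = 0
  -Y**3 ↦ -1·1·64·1 = -64
  -2*Y**2*Z ↦ -2·1·16·6 = -192
  -3*Y*Z**2 ↦ -3·1·4·36 = -432
Sum: F(0, 4, 6) = (0) + (0) + (0) + (0) + (0) + (-64) + (-192) + (-432) = -688.
Reducing mod 7: -688 ≡ 5 (mod 7).
Since F(a, b, c) ≡ 5 ≠ 0 (mod 7), P does NOT lie on the curve.


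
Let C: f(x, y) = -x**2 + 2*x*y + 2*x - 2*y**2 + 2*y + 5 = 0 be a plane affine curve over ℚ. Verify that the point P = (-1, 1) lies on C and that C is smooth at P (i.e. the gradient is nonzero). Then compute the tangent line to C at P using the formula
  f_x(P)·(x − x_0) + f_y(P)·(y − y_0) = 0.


Tangent line at P: 6*x - 4*y + 10 = 0.

Step 1: f(-1, 1) = 0, so P lies on C.
Step 2: partial derivatives
  f_x(x, y) = -2*x + 2*y + 2, f_y(x, y) = 2*x - 4*y + 2.
  f_x(P) = 6, f_y(P) = -4 (gradient nonzero, so P is smooth).
Step 3: tangent line at P: 6·(x − -1) + -4·(y − 1) = 0.
Expanding: 6*x - 4*y + 10 = 0.


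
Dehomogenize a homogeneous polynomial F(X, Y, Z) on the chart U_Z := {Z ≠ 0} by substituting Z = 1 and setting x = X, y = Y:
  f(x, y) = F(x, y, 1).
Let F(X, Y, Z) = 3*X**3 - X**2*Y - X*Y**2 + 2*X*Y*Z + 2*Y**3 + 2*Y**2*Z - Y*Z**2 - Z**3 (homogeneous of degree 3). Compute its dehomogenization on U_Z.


f(x, y) = 3*x**3 - x**2*y - x*y**2 + 2*x*y + 2*y**3 + 2*y**2 - y - 1

On U_Z we set Z = 1. Each monomial c·X^i·Y^j·Z^k in F becomes c·x^i·y^j·1^k = c·x^i·y^j.
Substituting Z = 1: F(X, Y, 1) = 3*x**3 - x**2*y - x*y**2 + 2*x*y + 2*y**3 + 2*y**2 - y - 1.
Note: deg(f) ≤ deg(F) = 3; strict inequality happens when F is divisible by Z (lost terms).


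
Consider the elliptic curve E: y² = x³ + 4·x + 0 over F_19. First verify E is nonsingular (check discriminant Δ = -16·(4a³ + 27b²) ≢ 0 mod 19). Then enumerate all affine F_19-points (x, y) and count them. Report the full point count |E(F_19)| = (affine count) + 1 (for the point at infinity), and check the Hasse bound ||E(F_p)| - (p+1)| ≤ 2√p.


Affine points = {(0, 0), (1, 9), (1, 10), (2, 4), (2, 15), (3, 1), (3, 18), (4, 2), (4, 17), (9, 9), (9, 10), (11, 8), (11, 11), (12, 3), (12, 16), (13, 8), (13, 11), (14, 8), (14, 11)}; affine count = 19; |E(F_19)| = 20.

Discriminant check: Δ ∝ 4a³ + 27b² = 4·4³ + 27·0² = 4·64 + 27·0 ≡ 9 (mod 19). Nonzero ⇒ E is nonsingular.
For each x ∈ F_19, compute rhs = x³ + 4·x + 0 mod 19, then count y ∈ F_19 with y² ≡ rhs.
  x = 0: rhs = 0, matching y values: 0 (1 points).
  x = 1: rhs = 5, matching y values: 9, 10 (2 points).
  x = 2: rhs = 16, matching y values: 4, 15 (2 points).
  x = 3: rhs = 1, matching y values: 1, 18 (2 points).
  x = 4: rhs = 4, matching y values: 2, 17 (2 points).
  x = 5: rhs = 12, matching y values: none (0 points).
  x = 6: rhs = 12, matching y values: none (0 points).
  x = 7: rhs = 10, matching y values: none (0 points).
  x = 8: rhs = 12, matching y values: none (0 points).
  x = 9: rhs = 5, matching y values: 9, 10 (2 points).
  x = 10: rhs = 14, matching y values: none (0 points).
  x = 11: rhs = 7, matching y values: 8, 11 (2 points).
  x = 12: rhs = 9, matching y values: 3, 16 (2 points).
  x = 13: rhs = 7, matching y values: 8, 11 (2 points).
  x = 14: rhs = 7, matching y values: 8, 11 (2 points).
  x = 15: rhs = 15, matching y values: none (0 points).
  x = 16: rhs = 18, matching y values: none (0 points).
  x = 17: rhs = 3, matching y values: none (0 points).
  x = 18: rhs = 14, matching y values: none (0 points).
Total affine count: 19.
Full point count |E(F_19)| = 19 + 1 = 20.
Hasse bound: |20 − (19+1)| = |0| = 0 ≤ 2√19 ≈ 8.7178 ✓.


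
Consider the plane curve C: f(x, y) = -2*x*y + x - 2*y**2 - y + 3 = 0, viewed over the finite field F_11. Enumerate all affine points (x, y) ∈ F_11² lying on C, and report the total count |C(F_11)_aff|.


Affine F_11-points: {(0, 1), (0, 4), (3, 3), (3, 10), (4, 5), (4, 7), (5, 2), (5, 9), (8, 0), (8, 8)}; count = 10.

For each of the 121 pairs (x, y) ∈ F_11², evaluate f(x, y) mod 11. Record the zeros.
  x = 0: [0↦3, 1↦0, 2↦4, 3↦4, 4↦0, 5↦3, 6↦2, 7↦8, 8↦10, 9↦8, 10↦2]  zeros at y ∈ {1, 4}
  x = 1: [0↦4, 1↦10, 2↦1, 3↦10, 4↦4, 5↦5, 6↦2, 7↦6, 8↦6, 9↦2, 10↦5]  zeros at y ∈ ∅
  x = 2: [0↦5, 1↦9, 2↦9, 3↦5, 4↦8, 5↦7, 6↦2, 7↦4, 8↦2, 9↦7, 10↦8]  zeros at y ∈ ∅
  x = 3: [0↦6, 1↦8, 2↦6, 3↦0, 4↦1, 5↦9, 6↦2, 7↦2, 8↦9, 9↦1, 10↦0]  zeros at y ∈ {3, 10}
  x = 4: [0↦7, 1↦7, 2↦3, 3↦6, 4↦5, 5↦0, 6↦2, 7↦0, 8↦5, 9↦6, 10↦3]  zeros at y ∈ {5, 7}
  x = 5: [0↦8, 1↦6, 2↦0, 3↦1, 4↦9, 5↦2, 6↦2, 7↦9, 8↦1, 9↦0, 10↦6]  zeros at y ∈ {2, 9}
  x = 6: [0↦9, 1↦5, 2↦8, 3↦7, 4↦2, 5↦4, 6↦2, 7↦7, 8↦8, 9↦5, 10↦9]  zeros at y ∈ ∅
  x = 7: [0↦10, 1↦4, 2↦5, 3↦2, 4↦6, 5↦6, 6↦2, 7↦5, 8↦4, 9↦10, 10↦1]  zeros at y ∈ ∅
  x = 8: [0↦0, 1↦3, 2↦2, 3↦8, 4↦10, 5↦8, 6↦2, 7↦3, 8↦0, 9↦4, 10↦4]  zeros at y ∈ {0, 8}
  x = 9: [0↦1, 1↦2, 2↦10, 3↦3, 4↦3, 5↦10, 6↦2, 7↦1, 8↦7, 9↦9, 10↦7]  zeros at y ∈ ∅
  x = 10: [0↦2, 1↦1, 2↦7, 3↦9, 4↦7, 5↦1, 6↦2, 7↦10, 8↦3, 9↦3, 10↦10]  zeros at y ∈ ∅
Collecting zeros: affine points = {(0, 1), (0, 4), (3, 3), (3, 10), (4, 5), (4, 7), (5, 2), (5, 9), (8, 0), (8, 8)}.
Total count |C(F_11)_aff| = 10.


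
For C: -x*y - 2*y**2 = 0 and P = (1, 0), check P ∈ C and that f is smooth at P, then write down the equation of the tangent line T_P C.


Tangent line at P: -y = 0.

Step 1: f(1, 0) = 0, so P lies on C.
Step 2: partial derivatives
  f_x(x, y) = -y, f_y(x, y) = -x - 4*y.
  f_x(P) = 0, f_y(P) = -1 (gradient nonzero, so P is smooth).
Step 3: tangent line at P: 0·(x − 1) + -1·(y − 0) = 0.
Expanding: -y = 0.


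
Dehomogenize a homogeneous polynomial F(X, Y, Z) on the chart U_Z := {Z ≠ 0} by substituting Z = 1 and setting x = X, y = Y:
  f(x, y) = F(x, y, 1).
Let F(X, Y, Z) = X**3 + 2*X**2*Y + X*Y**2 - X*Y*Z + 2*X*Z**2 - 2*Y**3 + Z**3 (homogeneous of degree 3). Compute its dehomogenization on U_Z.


f(x, y) = x**3 + 2*x**2*y + x*y**2 - x*y + 2*x - 2*y**3 + 1

On U_Z we set Z = 1. Each monomial c·X^i·Y^j·Z^k in F becomes c·x^i·y^j·1^k = c·x^i·y^j.
Substituting Z = 1: F(X, Y, 1) = x**3 + 2*x**2*y + x*y**2 - x*y + 2*x - 2*y**3 + 1.
Note: deg(f) ≤ deg(F) = 3; strict inequality happens when F is divisible by Z (lost terms).


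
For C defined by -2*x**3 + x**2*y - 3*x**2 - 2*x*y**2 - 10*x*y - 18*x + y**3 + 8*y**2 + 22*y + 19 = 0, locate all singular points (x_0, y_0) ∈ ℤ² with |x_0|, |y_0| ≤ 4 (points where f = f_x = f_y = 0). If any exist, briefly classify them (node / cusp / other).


Singular points: {(-1, -3)}; classification: cusp.

Compute partial derivatives:
  f_x = -6*x**2 + 2*x*y - 6*x - 2*y**2 - 10*y - 18.
  f_y = x**2 - 4*x*y - 10*x + 3*y**2 + 16*y + 22.
Scan x_0 ∈ {−4, ..., 4}. For each x_0, f_y(x_0, y) is a polynomial in y; find its integer roots y ∈ {−4, ..., 4}, then test f_x and f at those candidates.
  x = -4: f_y(-4, y) = 3*y**2 + 32*y + 78; no integer root y with |y| ≤ 4.
  x = -3: f_y(-3, y) = 3*y**2 + 28*y + 61; no integer root y with |y| ≤ 4.
  x = -2: f_y(-2, y) = 3*y**2 + 24*y + 46; no integer root y with |y| ≤ 4.
  x = -1: f_y(-1, y) = 3*y**2 + 20*y + 33; vanishes at y ∈ {-3}. (-1, -3): f_x = 0, f = 0 — SINGULAR.
  x = 0: f_y(0, y) = 3*y**2 + 16*y + 22; no integer root y with |y| ≤ 4.
  x = 1: f_y(1, y) = 3*y**2 + 12*y + 13; no integer root y with |y| ≤ 4.
  x = 2: f_y(2, y) = 3*y**2 + 8*y + 6; no integer root y with |y| ≤ 4.
  x = 3: f_y(3, y) = 3*y**2 + 4*y + 1; vanishes at y ∈ {-1}. (3, -1): f_x = -88 ≠ 0.
  x = 4: f_y(4, y) = 3*y**2 - 2; no integer root y with |y| ≤ 4.
Only singular point on the grid: (-1, -3).
Classify: substitute x = -1 + u, y = -3 + v and expand: f = -2*u**3 + u**2*v - 2*u*v**2 + v**3 + v**2.
No constant or linear terms (consistent with a singular point). Quadratic part: v**2. Cubic part: -2*u**3 + u**2*v - 2*u*v**2 + v**3.
The quadratic part v**2 is a perfect square, so there is a single (double) tangent line v = 0, i.e. y = -3. Restricting the cubic part to that line (v = 0) leaves -2*u**3 ≠ 0, so f is not divisible by v and the branch is v² ≈ 2*u**3 to lowest order — this is a cusp.
Classification: cusp.


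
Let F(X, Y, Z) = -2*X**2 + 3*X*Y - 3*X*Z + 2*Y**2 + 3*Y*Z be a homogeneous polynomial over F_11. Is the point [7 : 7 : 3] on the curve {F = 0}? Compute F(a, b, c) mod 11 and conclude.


F(7,7,3) ≡ 4 (mod 11); P is NOT on the curve.

Evaluate F(7, 7, 3) term-by-term (mod 11).
  -2*X**2 ↦ -2·49·1·1 = -98
  3*X*Y ↦ 3·7·7·1 = 147
  -3*X*Z ↦ -3·7·1·3 = -63
  2*Y**2 ↦ 2·1·49·1 = 98
  3*Y*Z ↦ 3·1·7·3 = 63
Sum: F(7, 7, 3) = (-98) + (147) + (-63) + (98) + (63) = 147.
Reducing mod 11: 147 ≡ 4 (mod 11).
Since F(a, b, c) ≡ 4 ≠ 0 (mod 11), P does NOT lie on the curve.


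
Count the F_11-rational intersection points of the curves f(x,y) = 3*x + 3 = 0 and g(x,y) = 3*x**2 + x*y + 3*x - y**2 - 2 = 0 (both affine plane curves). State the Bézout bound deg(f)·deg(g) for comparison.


Common zeros: {(10, 4), (10, 6)}; count = 2; Bézout bound = 2.

deg(f) = 1, deg(g) = 2, so Bézout bound = 2.
Scan x ∈ F_11. For each x, list the y ∈ F_11 with f(x, y) ≡ 0 and those with g(x, y) ≡ 0 (mod 11); the common zeros in that column are the intersection.
  x = 0: f ≡ 0 at y ∈ ∅; g ≡ 0 at y ∈ {3, 8}; common: ∅.
  x = 1: f ≡ 0 at y ∈ ∅; g ≡ 0 at y ∈ ∅; common: ∅.
  x = 2: f ≡ 0 at y ∈ ∅; g ≡ 0 at y ∈ ∅; common: ∅.
  x = 3: f ≡ 0 at y ∈ ∅; g ≡ 0 at y ∈ ∅; common: ∅.
  x = 4: f ≡ 0 at y ∈ ∅; g ≡ 0 at y ∈ ∅; common: ∅.
  x = 5: f ≡ 0 at y ∈ ∅; g ≡ 0 at y ∈ {0, 5}; common: ∅.
  x = 6: f ≡ 0 at y ∈ ∅; g ≡ 0 at y ∈ {2, 4}; common: ∅.
  x = 7: f ≡ 0 at y ∈ ∅; g ≡ 0 at y ∈ {2, 5}; common: ∅.
  x = 8: f ≡ 0 at y ∈ ∅; g ≡ 0 at y ∈ ∅; common: ∅.
  x = 9: f ≡ 0 at y ∈ ∅; g ≡ 0 at y ∈ {3, 6}; common: ∅.
  x = 10: f ≡ 0 at y ∈ {0, 1, 2, 3, 4, 5, 6, 7, 8, 9, 10}; g ≡ 0 at y ∈ {4, 6}; common: {4, 6}.
Collecting: common zeros = {(10, 4), (10, 6)}, so the count is 2.
Comparison with the Bézout bound: 2 ≤ 2 = deg(f)·deg(g), as expected for curves with no common component (the bound is attained).


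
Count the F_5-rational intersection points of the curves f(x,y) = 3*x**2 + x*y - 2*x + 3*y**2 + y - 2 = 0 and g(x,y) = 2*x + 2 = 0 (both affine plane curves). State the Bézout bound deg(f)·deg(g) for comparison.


Common zeros: {(4, 2), (4, 3)}; count = 2; Bézout bound = 2.

deg(f) = 2, deg(g) = 1, so Bézout bound = 2.
Scan x ∈ F_5. For each x, list the y ∈ F_5 with f(x, y) ≡ 0 and those with g(x, y) ≡ 0 (mod 5); the common zeros in that column are the intersection.
  x = 0: f ≡ 0 at y ∈ {4}; g ≡ 0 at y ∈ ∅; common: ∅.
  x = 1: f ≡ 0 at y ∈ {2, 4}; g ≡ 0 at y ∈ ∅; common: ∅.
  x = 2: f ≡ 0 at y ∈ ∅; g ≡ 0 at y ∈ ∅; common: ∅.
  x = 3: f ≡ 0 at y ∈ ∅; g ≡ 0 at y ∈ ∅; common: ∅.
  x = 4: f ≡ 0 at y ∈ {2, 3}; g ≡ 0 at y ∈ {0, 1, 2, 3, 4}; common: {2, 3}.
Collecting: common zeros = {(4, 2), (4, 3)}, so the count is 2.
Comparison with the Bézout bound: 2 ≤ 2 = deg(f)·deg(g), as expected for curves with no common component (the bound is attained).


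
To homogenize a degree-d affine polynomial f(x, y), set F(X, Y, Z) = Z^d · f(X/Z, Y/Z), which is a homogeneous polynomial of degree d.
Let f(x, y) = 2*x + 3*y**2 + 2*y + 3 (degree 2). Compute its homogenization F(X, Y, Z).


F(X, Y, Z) = 2*X*Z + 3*Y**2 + 2*Y*Z + 3*Z**2

deg(f) = 2.
Substitute x = X/Z, y = Y/Z into f, then multiply by Z^2.
  monomial 2·x^1·y^0 ↦ 2·X^1·Y^0·Z^1.
  monomial 3·x^0·y^2 ↦ 3·X^0·Y^2·Z^0.
  monomial 2·x^0·y^1 ↦ 2·X^0·Y^1·Z^1.
  monomial 3·x^0·y^0 ↦ 3·X^0·Y^0·Z^2.
Collecting: F(X, Y, Z) = 2*X*Z + 3*Y**2 + 2*Y*Z + 3*Z**2.


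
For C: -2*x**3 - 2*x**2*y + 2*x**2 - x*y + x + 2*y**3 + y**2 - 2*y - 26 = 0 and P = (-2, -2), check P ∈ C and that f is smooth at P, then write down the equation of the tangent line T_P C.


Tangent line at P: -45*x + 12*y - 66 = 0.

Step 1: f(-2, -2) = 0, so P lies on C.
Step 2: partial derivatives
  f_x(x, y) = -6*x**2 - 4*x*y + 4*x - y + 1, f_y(x, y) = -2*x**2 - x + 6*y**2 + 2*y - 2.
  f_x(P) = -45, f_y(P) = 12 (gradient nonzero, so P is smooth).
Step 3: tangent line at P: -45·(x − -2) + 12·(y − -2) = 0.
Expanding: -45*x + 12*y - 66 = 0.


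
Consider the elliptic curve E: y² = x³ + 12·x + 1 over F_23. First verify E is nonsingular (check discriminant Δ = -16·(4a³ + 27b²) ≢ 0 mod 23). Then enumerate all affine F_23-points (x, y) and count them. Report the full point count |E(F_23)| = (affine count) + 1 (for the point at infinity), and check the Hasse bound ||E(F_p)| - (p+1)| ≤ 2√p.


Affine points = {(0, 1), (0, 22), (3, 8), (3, 15), (5, 5), (5, 18), (6, 6), (6, 17), (13, 10), (13, 13), (17, 9), (17, 14), (18, 0), (19, 2), (19, 21)}; affine count = 15; |E(F_23)| = 16.

Discriminant check: Δ ∝ 4a³ + 27b² = 4·12³ + 27·1² = 4·1728 + 27·1 ≡ 16 (mod 23). Nonzero ⇒ E is nonsingular.
For each x ∈ F_23, compute rhs = x³ + 12·x + 1 mod 23, then count y ∈ F_23 with y² ≡ rhs.
  x = 0: rhs = 1, matching y values: 1, 22 (2 points).
  x = 1: rhs = 14, matching y values: none (0 points).
  x = 2: rhs = 10, matching y values: none (0 points).
  x = 3: rhs = 18, matching y values: 8, 15 (2 points).
  x = 4: rhs = 21, matching y values: none (0 points).
  x = 5: rhs = 2, matching y values: 5, 18 (2 points).
  x = 6: rhs = 13, matching y values: 6, 17 (2 points).
  x = 7: rhs = 14, matching y values: none (0 points).
  x = 8: rhs = 11, matching y values: none (0 points).
  x = 9: rhs = 10, matching y values: none (0 points).
  x = 10: rhs = 17, matching y values: none (0 points).
  x = 11: rhs = 15, matching y values: none (0 points).
  x = 12: rhs = 10, matching y values: none (0 points).
  x = 13: rhs = 8, matching y values: 10, 13 (2 points).
  x = 14: rhs = 15, matching y values: none (0 points).
  x = 15: rhs = 14, matching y values: none (0 points).
  x = 16: rhs = 11, matching y values: none (0 points).
  x = 17: rhs = 12, matching y values: 9, 14 (2 points).
  x = 18: rhs = 0, matching y values: 0 (1 points).
  x = 19: rhs = 4, matching y values: 2, 21 (2 points).
  x = 20: rhs = 7, matching y values: none (0 points).
  x = 21: rhs = 15, matching y values: none (0 points).
  x = 22: rhs = 11, matching y values: none (0 points).
Total affine count: 15.
Full point count |E(F_23)| = 15 + 1 = 16.
Hasse bound: |16 − (23+1)| = |-8| = 8 ≤ 2√23 ≈ 9.5917 ✓.


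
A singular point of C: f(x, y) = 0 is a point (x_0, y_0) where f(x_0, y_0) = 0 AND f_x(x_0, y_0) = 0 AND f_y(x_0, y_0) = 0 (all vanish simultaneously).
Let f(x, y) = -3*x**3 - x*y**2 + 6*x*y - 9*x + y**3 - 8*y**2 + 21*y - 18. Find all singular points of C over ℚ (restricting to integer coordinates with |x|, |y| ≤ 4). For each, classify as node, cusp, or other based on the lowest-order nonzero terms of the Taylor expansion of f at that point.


Singular points: {(0, 3)}; classification: cusp.

Compute partial derivatives:
  f_x = -9*x**2 - y**2 + 6*y - 9.
  f_y = -2*x*y + 6*x + 3*y**2 - 16*y + 21.
Scan x_0 ∈ {−4, ..., 4}. For each x_0, f_y(x_0, y) is a polynomial in y; find its integer roots y ∈ {−4, ..., 4}, then test f_x and f at those candidates.
  x = -4: f_y(-4, y) = 3*y**2 - 8*y - 3; vanishes at y ∈ {3}. (-4, 3): f_x = -144 ≠ 0.
  x = -3: f_y(-3, y) = 3*y**2 - 10*y + 3; vanishes at y ∈ {3}. (-3, 3): f_x = -81 ≠ 0.
  x = -2: f_y(-2, y) = 3*y**2 - 12*y + 9; vanishes at y ∈ {1, 3}. (-2, 1): f_x = -40 ≠ 0; (-2, 3): f_x = -36 ≠ 0.
  x = -1: f_y(-1, y) = 3*y**2 - 14*y + 15; vanishes at y ∈ {3}. (-1, 3): f_x = -9 ≠ 0.
  x = 0: f_y(0, y) = 3*y**2 - 16*y + 21; vanishes at y ∈ {3}. (0, 3): f_x = 0, f = 0 — SINGULAR.
  x = 1: f_y(1, y) = 3*y**2 - 18*y + 27; vanishes at y ∈ {3}. (1, 3): f_x = -9 ≠ 0.
  x = 2: f_y(2, y) = 3*y**2 - 20*y + 33; vanishes at y ∈ {3}. (2, 3): f_x = -36 ≠ 0.
  x = 3: f_y(3, y) = 3*y**2 - 22*y + 39; vanishes at y ∈ {3}. (3, 3): f_x = -81 ≠ 0.
  x = 4: f_y(4, y) = 3*y**2 - 24*y + 45; vanishes at y ∈ {3}. (4, 3): f_x = -144 ≠ 0.
Only singular point on the grid: (0, 3).
Classify: substitute x = 0 + u, y = 3 + v and expand: f = -3*u**3 - u*v**2 + v**3 + v**2.
No constant or linear terms (consistent with a singular point). Quadratic part: v**2. Cubic part: -3*u**3 - u*v**2 + v**3.
The quadratic part v**2 is a perfect square, so there is a single (double) tangent line v = 0, i.e. y = 3. Restricting the cubic part to that line (v = 0) leaves -3*u**3 ≠ 0, so f is not divisible by v and the branch is v² ≈ 3*u**3 to lowest order — this is a cusp.
Classification: cusp.


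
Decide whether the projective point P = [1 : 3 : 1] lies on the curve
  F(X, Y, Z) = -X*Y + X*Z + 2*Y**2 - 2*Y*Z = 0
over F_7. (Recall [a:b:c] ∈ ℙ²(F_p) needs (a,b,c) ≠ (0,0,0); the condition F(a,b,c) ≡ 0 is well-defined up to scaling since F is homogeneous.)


F(1,3,1) ≡ 3 (mod 7); P is NOT on the curve.

Evaluate F(1, 3, 1) term-by-term (mod 7).
  -X*Y ↦ -1·1·3·1 = -3
  X*Z ↦ 1·1·1·1 = 1
  2*Y**2 ↦ 2·1·9·1 = 18
  -2*Y*Z ↦ -2·1·3·1 = -6
Sum: F(1, 3, 1) = (-3) + (1) + (18) + (-6) = 10.
Reducing mod 7: 10 ≡ 3 (mod 7).
Since F(a, b, c) ≡ 3 ≠ 0 (mod 7), P does NOT lie on the curve.


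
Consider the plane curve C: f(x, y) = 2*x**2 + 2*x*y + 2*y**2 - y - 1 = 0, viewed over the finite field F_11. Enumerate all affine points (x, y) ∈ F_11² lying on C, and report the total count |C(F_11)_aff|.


Affine F_11-points: {(0, 1), (0, 5), (1, 2), (1, 3), (6, 5), (6, 6), (7, 3), (7, 7), (8, 2), (8, 7), (10, 1), (10, 6)}; count = 12.

For each of the 121 pairs (x, y) ∈ F_11², evaluate f(x, y) mod 11. Record the zeros.
  x = 0: [0↦10, 1↦0, 2↦5, 3↦3, 4↦5, 5↦0, 6↦10, 7↦2, 8↦9, 9↦9, 10↦2]  zeros at y ∈ {1, 5}
  x = 1: [0↦1, 1↦4, 2↦0, 3↦0, 4↦4, 5↦1, 6↦2, 7↦7, 8↦5, 9↦7, 10↦2]  zeros at y ∈ {2, 3}
  x = 2: [0↦7, 1↦1, 2↦10, 3↦1, 4↦7, 5↦6, 6↦9, 7↦5, 8↦5, 9↦9, 10↦6]  zeros at y ∈ ∅
  x = 3: [0↦6, 1↦2, 2↦2, 3↦6, 4↦3, 5↦4, 6↦9, 7↦7, 8↦9, 9↦4, 10↦3]  zeros at y ∈ ∅
  x = 4: [0↦9, 1↦7, 2↦9, 3↦4, 4↦3, 5↦6, 6↦2, 7↦2, 8↦6, 9↦3, 10↦4]  zeros at y ∈ ∅
  x = 5: [0↦5, 1↦5, 2↦9, 3↦6, 4↦7, 5↦1, 6↦10, 7↦1, 8↦7, 9↦6, 10↦9]  zeros at y ∈ ∅
  x = 6: [0↦5, 1↦7, 2↦2, 3↦1, 4↦4, 5↦0, 6↦0, 7↦4, 8↦1, 9↦2, 10↦7]  zeros at y ∈ {5, 6}
  x = 7: [0↦9, 1↦2, 2↦10, 3↦0, 4↦5, 5↦3, 6↦5, 7↦0, 8↦10, 9↦2, 10↦9]  zeros at y ∈ {3, 7}
  x = 8: [0↦6, 1↦1, 2↦0, 3↦3, 4↦10, 5↦10, 6↦3, 7↦0, 8↦1, 9↦6, 10↦4]  zeros at y ∈ {2, 7}
  x = 9: [0↦7, 1↦4, 2↦5, 3↦10, 4↦8, 5↦10, 6↦5, 7↦4, 8↦7, 9↦3, 10↦3]  zeros at y ∈ ∅
  x = 10: [0↦1, 1↦0, 2↦3, 3↦10, 4↦10, 5↦3, 6↦0, 7↦1, 8↦6, 9↦4, 10↦6]  zeros at y ∈ {1, 6}
Collecting zeros: affine points = {(0, 1), (0, 5), (1, 2), (1, 3), (6, 5), (6, 6), (7, 3), (7, 7), (8, 2), (8, 7), (10, 1), (10, 6)}.
Total count |C(F_11)_aff| = 12.


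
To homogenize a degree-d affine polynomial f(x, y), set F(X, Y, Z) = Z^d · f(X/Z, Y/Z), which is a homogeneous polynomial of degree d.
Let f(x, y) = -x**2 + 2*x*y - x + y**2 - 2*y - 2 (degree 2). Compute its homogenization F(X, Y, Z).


F(X, Y, Z) = -X**2 + 2*X*Y - X*Z + Y**2 - 2*Y*Z - 2*Z**2

deg(f) = 2.
Substitute x = X/Z, y = Y/Z into f, then multiply by Z^2.
  monomial -1·x^2·y^0 ↦ -1·X^2·Y^0·Z^0.
  monomial 2·x^1·y^1 ↦ 2·X^1·Y^1·Z^0.
  monomial -1·x^1·y^0 ↦ -1·X^1·Y^0·Z^1.
  monomial 1·x^0·y^2 ↦ 1·X^0·Y^2·Z^0.
  monomial -2·x^0·y^1 ↦ -2·X^0·Y^1·Z^1.
  monomial -2·x^0·y^0 ↦ -2·X^0·Y^0·Z^2.
Collecting: F(X, Y, Z) = -X**2 + 2*X*Y - X*Z + Y**2 - 2*Y*Z - 2*Z**2.


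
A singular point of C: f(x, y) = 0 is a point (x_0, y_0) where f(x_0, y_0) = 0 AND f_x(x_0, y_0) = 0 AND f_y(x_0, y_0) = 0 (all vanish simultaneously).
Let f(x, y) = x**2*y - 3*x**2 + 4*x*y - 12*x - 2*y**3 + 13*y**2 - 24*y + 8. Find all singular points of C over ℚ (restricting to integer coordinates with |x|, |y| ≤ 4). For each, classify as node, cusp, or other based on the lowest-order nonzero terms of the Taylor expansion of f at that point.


Singular points: {(-2, 2)}; classification: node.

Compute partial derivatives:
  f_x = 2*x*y - 6*x + 4*y - 12.
  f_y = x**2 + 4*x - 6*y**2 + 26*y - 24.
Scan x_0 ∈ {−4, ..., 4}. For each x_0, f_y(x_0, y) is a polynomial in y; find its integer roots y ∈ {−4, ..., 4}, then test f_x and f at those candidates.
  x = -4: f_y(-4, y) = -6*y**2 + 26*y - 24; vanishes at y ∈ {3}. (-4, 3): f_x = 0 but f = -1 ≠ 0.
  x = -3: f_y(-3, y) = -6*y**2 + 26*y - 27; no integer root y with |y| ≤ 4.
  x = -2: f_y(-2, y) = -6*y**2 + 26*y - 28; vanishes at y ∈ {2}. (-2, 2): f_x = 0, f = 0 — SINGULAR.
  x = -1: f_y(-1, y) = -6*y**2 + 26*y - 27; no integer root y with |y| ≤ 4.
  x = 0: f_y(0, y) = -6*y**2 + 26*y - 24; vanishes at y ∈ {3}. (0, 3): f_x = 0 but f = -1 ≠ 0.
  x = 1: f_y(1, y) = -6*y**2 + 26*y - 19; no integer root y with |y| ≤ 4.
  x = 2: f_y(2, y) = -6*y**2 + 26*y - 12; no integer root y with |y| ≤ 4.
  x = 3: f_y(3, y) = -6*y**2 + 26*y - 3; no integer root y with |y| ≤ 4.
  x = 4: f_y(4, y) = -6*y**2 + 26*y + 8; no integer root y with |y| ≤ 4.
Only singular point on the grid: (-2, 2).
Classify: substitute x = -2 + u, y = 2 + v and expand: f = u**2*v - u**2 - 2*v**3 + v**2.
No constant or linear terms (consistent with a singular point). Quadratic part: -u**2 + v**2. Cubic part: u**2*v - 2*v**3.
The quadratic part v**2 - u**2 = (v − u)(v + u) splits into two distinct linear factors, so there are two distinct tangent lines y − 2 = ±(x − -2) — this is a node (ordinary double point).
Classification: node.


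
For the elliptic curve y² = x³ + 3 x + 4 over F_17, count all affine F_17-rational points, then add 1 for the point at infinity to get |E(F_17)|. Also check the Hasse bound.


Affine points = {(0, 2), (0, 15), (1, 5), (1, 12), (2, 1), (2, 16), (5, 5), (5, 12), (6, 0), (8, 8), (8, 9), (11, 5), (11, 12), (12, 0), (13, 8), (13, 9), (14, 6), (14, 11), (16, 0)}; affine count = 19; |E(F_17)| = 20.

Discriminant check: Δ ∝ 4a³ + 27b² = 4·3³ + 27·4² = 4·27 + 27·16 ≡ 13 (mod 17). Nonzero ⇒ E is nonsingular.
For each x ∈ F_17, compute rhs = x³ + 3·x + 4 mod 17, then count y ∈ F_17 with y² ≡ rhs.
  x = 0: rhs = 4, matching y values: 2, 15 (2 points).
  x = 1: rhs = 8, matching y values: 5, 12 (2 points).
  x = 2: rhs = 1, matching y values: 1, 16 (2 points).
  x = 3: rhs = 6, matching y values: none (0 points).
  x = 4: rhs = 12, matching y values: none (0 points).
  x = 5: rhs = 8, matching y values: 5, 12 (2 points).
  x = 6: rhs = 0, matching y values: 0 (1 points).
  x = 7: rhs = 11, matching y values: none (0 points).
  x = 8: rhs = 13, matching y values: 8, 9 (2 points).
  x = 9: rhs = 12, matching y values: none (0 points).
  x = 10: rhs = 14, matching y values: none (0 points).
  x = 11: rhs = 8, matching y values: 5, 12 (2 points).
  x = 12: rhs = 0, matching y values: 0 (1 points).
  x = 13: rhs = 13, matching y values: 8, 9 (2 points).
  x = 14: rhs = 2, matching y values: 6, 11 (2 points).
  x = 15: rhs = 7, matching y values: none (0 points).
  x = 16: rhs = 0, matching y values: 0 (1 points).
Total affine count: 19.
Full point count |E(F_17)| = 19 + 1 = 20.
Hasse bound: |20 − (17+1)| = |2| = 2 ≤ 2√17 ≈ 8.2462 ✓.
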